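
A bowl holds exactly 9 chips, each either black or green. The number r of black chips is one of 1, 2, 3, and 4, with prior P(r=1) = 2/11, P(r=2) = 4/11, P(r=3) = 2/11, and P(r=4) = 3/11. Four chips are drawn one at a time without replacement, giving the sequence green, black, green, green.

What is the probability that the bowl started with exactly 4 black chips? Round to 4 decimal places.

For each hypothesis, P(data | H) works out to: P(data | r = 1) = (8/9)(1/8)(7/7)(6/6) = 1/9; P(data | r = 2) = (7/9)(2/8)(6/7)(5/6) = 5/36; P(data | r = 3) = (6/9)(3/8)(5/7)(4/6) = 5/42; P(data | r = 4) = (5/9)(4/8)(4/7)(3/6) = 5/63.
The prior-weighted likelihoods are 2/11 · 1/9 = 2/99, 4/11 · 5/36 = 5/99, 2/11 · 5/42 = 5/231, 3/11 · 5/63 = 5/231; these sum to 79/693.
Therefore the posterior P(r = 4 | data) = (5/231) / (79/693) = 15/79.

0.1899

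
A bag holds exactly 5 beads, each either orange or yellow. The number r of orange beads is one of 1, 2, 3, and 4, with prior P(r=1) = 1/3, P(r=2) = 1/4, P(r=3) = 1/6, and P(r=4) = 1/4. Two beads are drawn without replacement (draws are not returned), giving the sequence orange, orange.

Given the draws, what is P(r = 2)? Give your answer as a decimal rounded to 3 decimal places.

For each hypothesis, P(data | H) works out to: P(data | r = 1) = (1/5)(0/4) = 0; P(data | r = 2) = (2/5)(1/4) = 1/10; P(data | r = 3) = (3/5)(2/4) = 3/10; P(data | r = 4) = (4/5)(3/4) = 3/5.
Multiplying each by its prior: 1/3 · 0 = 0, 1/4 · 1/10 = 1/40, 1/6 · 3/10 = 1/20, 1/4 · 3/5 = 3/20; summing to 9/40.
By Bayes' rule, P(r = 2 | data) = (1/40) / (9/40) = 1/9.

0.111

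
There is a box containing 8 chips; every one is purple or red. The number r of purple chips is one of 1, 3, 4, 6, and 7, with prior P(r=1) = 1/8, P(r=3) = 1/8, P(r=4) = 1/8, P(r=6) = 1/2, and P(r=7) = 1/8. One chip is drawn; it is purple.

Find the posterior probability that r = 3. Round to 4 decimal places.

Compute the likelihood of this draw for each case: P(data | r = 1) = (1/8) = 1/8; P(data | r = 3) = (3/8) = 3/8; P(data | r = 4) = (4/8) = 1/2; P(data | r = 6) = (6/8) = 3/4; P(data | r = 7) = (7/8) = 7/8.
Weighting by the prior gives 1/8 · 1/8 = 1/64, 1/8 · 3/8 = 3/64, 1/8 · 1/2 = 1/16, 1/2 · 3/4 = 3/8, 1/8 · 7/8 = 7/64; summing to 39/64.
Therefore the posterior P(r = 3 | data) = (3/64) / (39/64) = 1/13.

0.0769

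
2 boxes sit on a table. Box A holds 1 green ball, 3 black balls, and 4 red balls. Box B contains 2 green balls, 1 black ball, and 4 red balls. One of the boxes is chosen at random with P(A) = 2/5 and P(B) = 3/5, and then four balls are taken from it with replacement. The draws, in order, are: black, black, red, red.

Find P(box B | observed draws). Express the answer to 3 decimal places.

For each hypothesis, P(data | H) works out to: P(data | box A) = (3/8)(3/8)(4/8)(4/8) = 0.035156; P(data | box B) = (1/7)(1/7)(4/7)(4/7) = 0.0066639.
The prior-weighted likelihoods are 2/5 · 0.035156 = 0.014063, 3/5 · 0.0066639 = 0.0039983; summing to 0.018061.
Hence P(box B | data) = (0.0039983) / (0.018061) = 0.22138.

0.221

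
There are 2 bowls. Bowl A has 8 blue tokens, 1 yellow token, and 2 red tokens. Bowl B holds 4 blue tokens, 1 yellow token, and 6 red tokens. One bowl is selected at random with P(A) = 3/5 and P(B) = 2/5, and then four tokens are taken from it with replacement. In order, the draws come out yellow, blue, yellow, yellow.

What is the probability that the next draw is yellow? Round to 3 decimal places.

Compute the likelihood of the observed sequence for each case: P(data | bowl A) = (1/11)(8/11)(1/11)(1/11) = 0.00054641; P(data | bowl B) = (1/11)(4/11)(1/11)(1/11) = 0.00027321.
Multiplying each by its prior: 3/5 · 0.00054641 = 0.00032785, 2/5 · 0.00027321 = 0.00010928; with total 0.00043713.
Normalising, the posterior is P(bowl A | data) = 0.75, P(bowl B | data) = 0.25.
Averaging over the posterior, P(yellow next | data) = (1/11)(0.75) + (1/11)(0.25) = 0.090909.

0.091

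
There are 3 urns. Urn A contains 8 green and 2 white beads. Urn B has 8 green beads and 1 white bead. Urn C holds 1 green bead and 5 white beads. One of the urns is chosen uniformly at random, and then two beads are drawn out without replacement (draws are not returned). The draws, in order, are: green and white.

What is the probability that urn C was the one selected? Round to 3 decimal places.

Under each hypothesis, the probability of the observed sequence is: P(data | urn A) = (8/10)(2/9) = 8/45; P(data | urn B) = (8/9)(1/8) = 1/9; P(data | urn C) = (1/6)(5/5) = 1/6.
Weighting by the prior gives 1/3 · 8/45 = 8/135, 1/3 · 1/9 = 1/27, 1/3 · 1/6 = 1/18; summing to 41/270.
By Bayes' rule, P(urn C | data) = (1/18) / (41/270) = 15/41.

0.366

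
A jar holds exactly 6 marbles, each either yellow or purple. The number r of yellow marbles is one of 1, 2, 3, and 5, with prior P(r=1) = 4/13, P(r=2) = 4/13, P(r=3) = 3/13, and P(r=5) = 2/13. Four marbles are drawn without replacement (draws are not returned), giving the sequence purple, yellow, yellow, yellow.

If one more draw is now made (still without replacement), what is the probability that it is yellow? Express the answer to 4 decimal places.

0.6897

For each hypothesis, P(data | H) works out to: P(data | r = 1) = (5/6)(1/5)(0/4) = 0; P(data | r = 2) = (4/6)(2/5)(1/4)(0/3) = 0; P(data | r = 3) = (3/6)(3/5)(2/4)(1/3) = 1/20; P(data | r = 5) = (1/6)(5/5)(4/4)(3/3) = 1/6.
Multiplying each by its prior: 4/13 · 0 = 0, 4/13 · 0 = 0, 3/13 · 1/20 = 3/260, 2/13 · 1/6 = 1/39; summing to 29/780.
Normalising, the posterior is P(r = 1 | data) = 0, P(r = 2 | data) = 0, P(r = 3 | data) = 9/29, P(r = 5 | data) = 20/29.
So P(yellow next | data) = Σ P(yellow next | H) P(H | data) = (0)(9/29) + (1)(20/29) = 20/29.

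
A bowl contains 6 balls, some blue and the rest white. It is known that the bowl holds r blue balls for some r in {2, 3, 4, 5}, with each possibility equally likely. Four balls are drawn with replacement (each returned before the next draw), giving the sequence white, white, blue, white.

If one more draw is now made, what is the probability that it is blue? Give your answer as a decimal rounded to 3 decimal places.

0.442

The likelihood of the observed sequence under each hypothesis: P(data | r = 2) = (4/6)(4/6)(2/6)(4/6) = 0.098765; P(data | r = 3) = (3/6)(3/6)(3/6)(3/6) = 0.0625; P(data | r = 4) = (2/6)(2/6)(4/6)(2/6) = 0.024691; P(data | r = 5) = (1/6)(1/6)(5/6)(1/6) = 0.003858.
Weighting by the prior gives 1/4 · 0.098765 = 0.024691, 1/4 · 0.0625 = 0.015625, 1/4 · 0.024691 = 0.0061728, 1/4 · 0.003858 = 0.00096451; summing to 0.047454.
Normalising, the posterior is P(r = 2 | data) = 0.52033, P(r = 3 | data) = 0.32927, P(r = 4 | data) = 0.13008, P(r = 5 | data) = 0.020325.
Averaging over the posterior, P(blue next | data) = (1/3)(0.52033) + (1/2)(0.32927) + (2/3)(0.13008) + (5/6)(0.020325) = 0.44173.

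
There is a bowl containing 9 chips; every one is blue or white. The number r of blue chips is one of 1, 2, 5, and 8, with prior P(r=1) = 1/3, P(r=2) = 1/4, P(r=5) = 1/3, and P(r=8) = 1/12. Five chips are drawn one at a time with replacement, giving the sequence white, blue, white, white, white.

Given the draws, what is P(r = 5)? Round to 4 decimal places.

Under each hypothesis, the probability of the observed sequence is: P(data | r = 1) = (8/9)(1/9)(8/9)(8/9)(8/9) = 0.069366; P(data | r = 2) = (7/9)(2/9)(7/9)(7/9)(7/9) = 0.081322; P(data | r = 5) = (4/9)(5/9)(4/9)(4/9)(4/9) = 0.021677; P(data | r = 8) = (1/9)(8/9)(1/9)(1/9)(1/9) = 0.00013548.
Multiplying each by its prior: 1/3 · 0.069366 = 0.023122, 1/4 · 0.081322 = 0.020331, 1/3 · 0.021677 = 0.0072256, 1/12 · 0.00013548 = 1.129e-05; with total 0.05069.
So P(r = 5 | data) = (0.0072256) / (0.05069) = 0.14255.

0.1425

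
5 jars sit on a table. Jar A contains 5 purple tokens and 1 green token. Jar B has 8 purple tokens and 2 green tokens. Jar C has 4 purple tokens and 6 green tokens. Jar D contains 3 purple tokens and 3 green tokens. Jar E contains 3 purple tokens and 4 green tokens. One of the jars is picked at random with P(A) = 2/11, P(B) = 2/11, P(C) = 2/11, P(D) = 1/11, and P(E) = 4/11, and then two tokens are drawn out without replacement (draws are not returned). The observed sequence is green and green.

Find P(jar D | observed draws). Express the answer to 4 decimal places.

For each hypothesis, P(data | H) works out to: P(data | jar A) = (1/6)(0/5) = 0; P(data | jar B) = (2/10)(1/9) = 0.022222; P(data | jar C) = (6/10)(5/9) = 0.33333; P(data | jar D) = (3/6)(2/5) = 0.2; P(data | jar E) = (4/7)(3/6) = 0.28571.
Weighting by the prior gives 2/11 · 0 = 0, 2/11 · 0.022222 = 0.0040404, 2/11 · 0.33333 = 0.060606, 1/11 · 0.2 = 0.018182, 4/11 · 0.28571 = 0.1039; summing to 0.18672.
So P(jar D | data) = (0.018182) / (0.18672) = 0.097372.

0.0974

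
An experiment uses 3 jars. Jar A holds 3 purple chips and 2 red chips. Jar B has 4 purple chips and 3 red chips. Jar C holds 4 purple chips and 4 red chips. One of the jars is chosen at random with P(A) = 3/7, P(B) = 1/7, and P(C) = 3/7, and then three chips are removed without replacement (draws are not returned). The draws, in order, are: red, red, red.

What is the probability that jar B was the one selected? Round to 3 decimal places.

0.118

Under each hypothesis, the probability of the observed sequence is: P(data | jar A) = (2/5)(1/4)(0/3) = 0; P(data | jar B) = (3/7)(2/6)(1/5) = 1/35; P(data | jar C) = (4/8)(3/7)(2/6) = 1/14.
Multiplying each by its prior: 3/7 · 0 = 0, 1/7 · 1/35 = 1/245, 3/7 · 1/14 = 3/98; with total 17/490.
So P(jar B | data) = (1/245) / (17/490) = 2/17.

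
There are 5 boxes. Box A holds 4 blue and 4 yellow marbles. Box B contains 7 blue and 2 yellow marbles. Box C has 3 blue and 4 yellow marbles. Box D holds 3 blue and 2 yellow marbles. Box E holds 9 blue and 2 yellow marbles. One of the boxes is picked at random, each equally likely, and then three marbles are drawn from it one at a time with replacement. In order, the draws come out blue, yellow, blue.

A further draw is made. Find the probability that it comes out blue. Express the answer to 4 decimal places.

For each hypothesis, P(data | H) works out to: P(data | box A) = (4/8)(4/8)(4/8) = 0.125; P(data | box B) = (7/9)(2/9)(7/9) = 0.13443; P(data | box C) = (3/7)(4/7)(3/7) = 0.10496; P(data | box D) = (3/5)(2/5)(3/5) = 0.144; P(data | box E) = (9/11)(2/11)(9/11) = 0.12171.
The prior-weighted likelihoods are 1/5 · 0.125 = 0.025, 1/5 · 0.13443 = 0.026886, 1/5 · 0.10496 = 0.020991, 1/5 · 0.144 = 0.0288, 1/5 · 0.12171 = 0.024343; these sum to 0.12602.
Normalising, the posterior is P(box A | data) = 0.19838, P(box B | data) = 0.21335, P(box C | data) = 0.16657, P(box D | data) = 0.22854, P(box E | data) = 0.19316.
Averaging over the posterior, P(blue next | data) = (1/2)(0.19838) + (7/9)(0.21335) + (3/7)(0.16657) + (3/5)(0.22854) + (9/11)(0.19316) = 0.63168.

0.6317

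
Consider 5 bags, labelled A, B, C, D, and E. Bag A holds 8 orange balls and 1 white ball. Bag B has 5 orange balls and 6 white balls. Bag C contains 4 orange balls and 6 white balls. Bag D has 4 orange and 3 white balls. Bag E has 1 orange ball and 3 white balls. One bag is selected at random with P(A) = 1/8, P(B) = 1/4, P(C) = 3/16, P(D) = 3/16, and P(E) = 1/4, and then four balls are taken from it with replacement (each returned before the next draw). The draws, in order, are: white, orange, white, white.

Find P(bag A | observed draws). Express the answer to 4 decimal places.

The likelihood of the observed sequence under each hypothesis: P(data | bag A) = (1/9)(8/9)(1/9)(1/9) = 0.0012193; P(data | bag B) = (6/11)(5/11)(6/11)(6/11) = 0.073765; P(data | bag C) = (6/10)(4/10)(6/10)(6/10) = 0.0864; P(data | bag D) = (3/7)(4/7)(3/7)(3/7) = 0.044981; P(data | bag E) = (3/4)(1/4)(3/4)(3/4) = 0.10547.
Multiplying each by its prior: 1/8 · 0.0012193 = 0.00015242, 1/4 · 0.073765 = 0.018441, 3/16 · 0.0864 = 0.0162, 3/16 · 0.044981 = 0.008434, 1/4 · 0.10547 = 0.026367; summing to 0.069595.
Hence P(bag A | data) = (0.00015242) / (0.069595) = 0.00219.

0.0022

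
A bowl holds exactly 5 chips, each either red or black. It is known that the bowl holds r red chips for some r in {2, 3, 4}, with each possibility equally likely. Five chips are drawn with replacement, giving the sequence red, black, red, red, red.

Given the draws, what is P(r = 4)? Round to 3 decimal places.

0.549

For each hypothesis, P(data | H) works out to: P(data | r = 2) = (2/5)(3/5)(2/5)(2/5)(2/5) = 0.01536; P(data | r = 3) = (3/5)(2/5)(3/5)(3/5)(3/5) = 0.05184; P(data | r = 4) = (4/5)(1/5)(4/5)(4/5)(4/5) = 0.08192.
The prior-weighted likelihoods are 1/3 · 0.01536 = 0.00512, 1/3 · 0.05184 = 0.01728, 1/3 · 0.08192 = 0.027307; these sum to 0.049707.
So P(r = 4 | data) = (0.027307) / (0.049707) = 0.54936.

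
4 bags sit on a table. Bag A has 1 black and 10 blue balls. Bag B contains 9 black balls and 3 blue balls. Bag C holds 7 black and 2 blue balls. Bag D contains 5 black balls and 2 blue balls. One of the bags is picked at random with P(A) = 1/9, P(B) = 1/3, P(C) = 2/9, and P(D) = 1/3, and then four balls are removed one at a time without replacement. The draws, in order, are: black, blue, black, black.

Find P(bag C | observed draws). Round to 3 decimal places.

0.255

Compute the likelihood of the observed sequence for each case: P(data | bag A) = (1/11)(10/10)(0/9) = 0; P(data | bag B) = (9/12)(3/11)(8/10)(7/9) = 0.12727; P(data | bag C) = (7/9)(2/8)(6/7)(5/6) = 0.13889; P(data | bag D) = (5/7)(2/6)(4/5)(3/4) = 0.14286.
The prior-weighted likelihoods are 1/9 · 0 = 0, 1/3 · 0.12727 = 0.042424, 2/9 · 0.13889 = 0.030864, 1/3 · 0.14286 = 0.047619; with total 0.12091.
So P(bag C | data) = (0.030864) / (0.12091) = 0.25527.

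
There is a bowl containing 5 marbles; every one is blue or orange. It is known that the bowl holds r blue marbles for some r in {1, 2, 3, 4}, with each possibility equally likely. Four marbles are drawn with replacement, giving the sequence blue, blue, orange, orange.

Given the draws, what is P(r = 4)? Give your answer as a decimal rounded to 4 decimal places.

Compute the likelihood of the observed sequence for each case: P(data | r = 1) = (1/5)(1/5)(4/5)(4/5) = 16/625; P(data | r = 2) = (2/5)(2/5)(3/5)(3/5) = 36/625; P(data | r = 3) = (3/5)(3/5)(2/5)(2/5) = 36/625; P(data | r = 4) = (4/5)(4/5)(1/5)(1/5) = 16/625.
The prior-weighted likelihoods are 1/4 · 16/625 = 4/625, 1/4 · 36/625 = 9/625, 1/4 · 36/625 = 9/625, 1/4 · 16/625 = 4/625; summing to 26/625.
So P(r = 4 | data) = (4/625) / (26/625) = 2/13.

0.1538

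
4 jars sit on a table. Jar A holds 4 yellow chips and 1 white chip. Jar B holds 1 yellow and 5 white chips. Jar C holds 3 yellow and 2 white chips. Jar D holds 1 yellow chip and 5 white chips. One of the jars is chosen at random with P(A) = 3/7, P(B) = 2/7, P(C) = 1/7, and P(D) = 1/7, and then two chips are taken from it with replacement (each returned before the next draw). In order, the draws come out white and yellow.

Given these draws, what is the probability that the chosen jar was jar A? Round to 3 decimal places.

For each hypothesis, P(data | H) works out to: P(data | jar A) = (1/5)(4/5) = 0.16; P(data | jar B) = (5/6)(1/6) = 0.13889; P(data | jar C) = (2/5)(3/5) = 0.24; P(data | jar D) = (5/6)(1/6) = 0.13889.
Weighting by the prior gives 3/7 · 0.16 = 0.068571, 2/7 · 0.13889 = 0.039683, 1/7 · 0.24 = 0.034286, 1/7 · 0.13889 = 0.019841; summing to 0.16238.
Therefore the posterior P(jar A | data) = (0.068571) / (0.16238) = 0.42229.

0.422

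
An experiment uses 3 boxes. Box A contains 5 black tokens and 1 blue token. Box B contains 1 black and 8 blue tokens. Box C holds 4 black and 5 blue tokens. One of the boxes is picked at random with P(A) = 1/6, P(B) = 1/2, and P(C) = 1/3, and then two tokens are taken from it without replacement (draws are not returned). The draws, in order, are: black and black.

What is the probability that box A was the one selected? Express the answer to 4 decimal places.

0.6667

Under each hypothesis, the probability of the observed sequence is: P(data | box A) = (5/6)(4/5) = 2/3; P(data | box B) = (1/9)(0/8) = 0; P(data | box C) = (4/9)(3/8) = 1/6.
Weighting by the prior gives 1/6 · 2/3 = 1/9, 1/2 · 0 = 0, 1/3 · 1/6 = 1/18; summing to 1/6.
So P(box A | data) = (1/9) / (1/6) = 2/3.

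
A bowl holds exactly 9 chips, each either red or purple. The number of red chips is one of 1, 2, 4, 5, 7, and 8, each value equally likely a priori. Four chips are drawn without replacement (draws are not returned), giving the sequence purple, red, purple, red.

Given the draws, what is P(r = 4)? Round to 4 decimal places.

Compute the likelihood of the observed sequence for each case: P(data | r = 1) = (8/9)(1/8)(7/7)(0/6) = 0; P(data | r = 2) = (7/9)(2/8)(6/7)(1/6) = 1/36; P(data | r = 4) = (5/9)(4/8)(4/7)(3/6) = 5/63; P(data | r = 5) = (4/9)(5/8)(3/7)(4/6) = 5/63; P(data | r = 7) = (2/9)(7/8)(1/7)(6/6) = 1/36; P(data | r = 8) = (1/9)(8/8)(0/7) = 0.
The prior-weighted likelihoods are 1/6 · 0 = 0, 1/6 · 1/36 = 1/216, 1/6 · 5/63 = 5/378, 1/6 · 5/63 = 5/378, 1/6 · 1/36 = 1/216, 1/6 · 0 = 0; summing to 1/28.
Hence P(r = 4 | data) = (5/378) / (1/28) = 10/27.

0.3704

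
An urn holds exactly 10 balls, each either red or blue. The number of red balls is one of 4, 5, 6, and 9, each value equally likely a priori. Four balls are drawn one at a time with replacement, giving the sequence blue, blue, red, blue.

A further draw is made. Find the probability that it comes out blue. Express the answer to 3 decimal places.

Compute the likelihood of the observed sequence for each case: P(data | r = 4) = (6/10)(6/10)(4/10)(6/10) = 0.0864; P(data | r = 5) = (5/10)(5/10)(5/10)(5/10) = 0.0625; P(data | r = 6) = (4/10)(4/10)(6/10)(4/10) = 0.0384; P(data | r = 9) = (1/10)(1/10)(9/10)(1/10) = 0.0009.
Multiplying each by its prior: 1/4 · 0.0864 = 0.0216, 1/4 · 0.0625 = 0.015625, 1/4 · 0.0384 = 0.0096, 1/4 · 0.0009 = 0.000225; with total 0.04705.
Normalising, the posterior is P(r = 4 | data) = 0.45909, P(r = 5 | data) = 0.33209, P(r = 6 | data) = 0.20404, P(r = 9 | data) = 0.0047821.
So P(blue next | data) = Σ P(blue next | H) P(H | data) = (3/5)(0.45909) + (1/2)(0.33209) + (2/5)(0.20404) + (1/10)(0.0047821) = 0.52359.

0.524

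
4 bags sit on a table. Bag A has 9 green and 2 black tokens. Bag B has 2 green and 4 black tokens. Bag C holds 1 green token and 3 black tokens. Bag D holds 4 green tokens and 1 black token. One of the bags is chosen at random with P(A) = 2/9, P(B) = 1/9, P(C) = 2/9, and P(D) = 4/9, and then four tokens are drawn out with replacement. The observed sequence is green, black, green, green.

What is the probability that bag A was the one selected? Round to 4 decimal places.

0.3032

Compute the likelihood of the observed sequence for each case: P(data | bag A) = (9/11)(2/11)(9/11)(9/11) = 0.099583; P(data | bag B) = (2/6)(4/6)(2/6)(2/6) = 0.024691; P(data | bag C) = (1/4)(3/4)(1/4)(1/4) = 0.011719; P(data | bag D) = (4/5)(1/5)(4/5)(4/5) = 0.1024.
The prior-weighted likelihoods are 2/9 · 0.099583 = 0.02213, 1/9 · 0.024691 = 0.0027435, 2/9 · 0.011719 = 0.0026042, 4/9 · 0.1024 = 0.045511; with total 0.072988.
So P(bag A | data) = (0.02213) / (0.072988) = 0.30319.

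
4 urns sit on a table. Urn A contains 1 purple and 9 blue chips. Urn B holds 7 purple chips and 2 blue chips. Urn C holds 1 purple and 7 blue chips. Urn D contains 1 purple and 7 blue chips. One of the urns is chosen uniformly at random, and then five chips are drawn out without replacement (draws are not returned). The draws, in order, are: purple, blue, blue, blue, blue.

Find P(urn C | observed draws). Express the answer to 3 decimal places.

0.357

Compute the likelihood of the observed sequence for each case: P(data | urn A) = (1/10)(9/9)(8/8)(7/7)(6/6) = 1/10; P(data | urn B) = (7/9)(2/8)(1/7)(0/6) = 0; P(data | urn C) = (1/8)(7/7)(6/6)(5/5)(4/4) = 1/8; P(data | urn D) = (1/8)(7/7)(6/6)(5/5)(4/4) = 1/8.
The prior-weighted likelihoods are 1/4 · 1/10 = 1/40, 1/4 · 0 = 0, 1/4 · 1/8 = 1/32, 1/4 · 1/8 = 1/32; with total 7/80.
Therefore the posterior P(urn C | data) = (1/32) / (7/80) = 5/14.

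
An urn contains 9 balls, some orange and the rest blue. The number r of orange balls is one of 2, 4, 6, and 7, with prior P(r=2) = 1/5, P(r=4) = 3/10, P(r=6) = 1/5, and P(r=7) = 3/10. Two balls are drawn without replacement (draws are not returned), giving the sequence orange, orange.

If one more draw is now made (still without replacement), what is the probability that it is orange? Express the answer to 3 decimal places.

Compute the likelihood of the observed sequence for each case: P(data | r = 2) = (2/9)(1/8) = 1/36; P(data | r = 4) = (4/9)(3/8) = 1/6; P(data | r = 6) = (6/9)(5/8) = 5/12; P(data | r = 7) = (7/9)(6/8) = 7/12.
The prior-weighted likelihoods are 1/5 · 1/36 = 1/180, 3/10 · 1/6 = 1/20, 1/5 · 5/12 = 1/12, 3/10 · 7/12 = 7/40; summing to 113/360.
Dividing through by the total gives posterior P(r = 2 | data) = 2/113, P(r = 4 | data) = 18/113, P(r = 6 | data) = 30/113, P(r = 7 | data) = 63/113.
Averaging over the posterior, P(orange next | data) = (0)(2/113) + (2/7)(18/113) + (4/7)(30/113) + (5/7)(63/113) = 471/791.

0.595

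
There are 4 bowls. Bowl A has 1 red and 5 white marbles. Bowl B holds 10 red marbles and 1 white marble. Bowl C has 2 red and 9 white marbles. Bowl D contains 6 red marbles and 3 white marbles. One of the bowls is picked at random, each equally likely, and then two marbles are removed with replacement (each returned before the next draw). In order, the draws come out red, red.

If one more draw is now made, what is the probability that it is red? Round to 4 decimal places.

The likelihood of the observed sequence under each hypothesis: P(data | bowl A) = (1/6)(1/6) = 0.027778; P(data | bowl B) = (10/11)(10/11) = 0.82645; P(data | bowl C) = (2/11)(2/11) = 0.033058; P(data | bowl D) = (6/9)(6/9) = 0.44444.
Multiplying each by its prior: 1/4 · 0.027778 = 0.0069444, 1/4 · 0.82645 = 0.20661, 1/4 · 0.033058 = 0.0082645, 1/4 · 0.44444 = 0.11111; summing to 0.33293.
Dividing through by the total gives posterior P(bowl A | data) = 0.020858, P(bowl B | data) = 0.62058, P(bowl C | data) = 0.024823, P(bowl D | data) = 0.33374.
Averaging over the posterior, P(red next | data) = (1/6)(0.020858) + (10/11)(0.62058) + (2/11)(0.024823) + (2/3)(0.33374) = 0.79465.

0.7946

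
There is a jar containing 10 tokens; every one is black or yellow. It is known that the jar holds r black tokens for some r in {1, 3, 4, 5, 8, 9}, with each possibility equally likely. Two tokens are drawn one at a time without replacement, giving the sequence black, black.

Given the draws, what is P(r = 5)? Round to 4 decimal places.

Compute the likelihood of the observed sequence for each case: P(data | r = 1) = (1/10)(0/9) = 0; P(data | r = 3) = (3/10)(2/9) = 1/15; P(data | r = 4) = (4/10)(3/9) = 2/15; P(data | r = 5) = (5/10)(4/9) = 2/9; P(data | r = 8) = (8/10)(7/9) = 28/45; P(data | r = 9) = (9/10)(8/9) = 4/5.
The prior-weighted likelihoods are 1/6 · 0 = 0, 1/6 · 1/15 = 1/90, 1/6 · 2/15 = 1/45, 1/6 · 2/9 = 1/27, 1/6 · 28/45 = 14/135, 1/6 · 4/5 = 2/15; these sum to 83/270.
Hence P(r = 5 | data) = (1/27) / (83/270) = 10/83.

0.1205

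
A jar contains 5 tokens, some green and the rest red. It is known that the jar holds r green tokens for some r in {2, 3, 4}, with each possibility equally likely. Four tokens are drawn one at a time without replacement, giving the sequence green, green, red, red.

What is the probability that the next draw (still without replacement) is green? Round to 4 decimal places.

0.5000

Under each hypothesis, the probability of the observed sequence is: P(data | r = 2) = (2/5)(1/4)(3/3)(2/2) = 1/10; P(data | r = 3) = (3/5)(2/4)(2/3)(1/2) = 1/10; P(data | r = 4) = (4/5)(3/4)(1/3)(0/2) = 0.
Weighting by the prior gives 1/3 · 1/10 = 1/30, 1/3 · 1/10 = 1/30, 1/3 · 0 = 0; these sum to 1/15.
Dividing through by the total gives posterior P(r = 2 | data) = 1/2, P(r = 3 | data) = 1/2, P(r = 4 | data) = 0.
Averaging over the posterior, P(green next | data) = (0)(1/2) + (1)(1/2) = 1/2.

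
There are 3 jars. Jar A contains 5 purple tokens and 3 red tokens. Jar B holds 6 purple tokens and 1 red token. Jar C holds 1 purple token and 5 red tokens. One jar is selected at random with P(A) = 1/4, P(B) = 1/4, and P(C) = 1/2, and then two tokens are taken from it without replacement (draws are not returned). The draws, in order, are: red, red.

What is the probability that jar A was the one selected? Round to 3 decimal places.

For each hypothesis, P(data | H) works out to: P(data | jar A) = (3/8)(2/7) = 3/28; P(data | jar B) = (1/7)(0/6) = 0; P(data | jar C) = (5/6)(4/5) = 2/3.
Weighting by the prior gives 1/4 · 3/28 = 3/112, 1/4 · 0 = 0, 1/2 · 2/3 = 1/3; summing to 121/336.
Therefore the posterior P(jar A | data) = (3/112) / (121/336) = 9/121.

0.074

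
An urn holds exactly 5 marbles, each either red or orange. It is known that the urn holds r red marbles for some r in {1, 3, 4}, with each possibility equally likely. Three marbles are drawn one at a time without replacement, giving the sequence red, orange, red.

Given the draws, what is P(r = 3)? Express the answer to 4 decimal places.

For each hypothesis, P(data | H) works out to: P(data | r = 1) = (1/5)(4/4)(0/3) = 0; P(data | r = 3) = (3/5)(2/4)(2/3) = 1/5; P(data | r = 4) = (4/5)(1/4)(3/3) = 1/5.
The prior-weighted likelihoods are 1/3 · 0 = 0, 1/3 · 1/5 = 1/15, 1/3 · 1/5 = 1/15; summing to 2/15.
Therefore the posterior P(r = 3 | data) = (1/15) / (2/15) = 1/2.

0.5000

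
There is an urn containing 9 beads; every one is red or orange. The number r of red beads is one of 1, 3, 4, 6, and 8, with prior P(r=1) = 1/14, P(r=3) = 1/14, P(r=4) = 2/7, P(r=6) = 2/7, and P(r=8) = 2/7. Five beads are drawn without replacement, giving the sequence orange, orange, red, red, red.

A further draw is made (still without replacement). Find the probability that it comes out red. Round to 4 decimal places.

0.5301

Under each hypothesis, the probability of the observed sequence is: P(data | r = 1) = (8/9)(7/8)(1/7)(0/6) = 0; P(data | r = 3) = (6/9)(5/8)(3/7)(2/6)(1/5) = 0.011905; P(data | r = 4) = (5/9)(4/8)(4/7)(3/6)(2/5) = 0.031746; P(data | r = 6) = (3/9)(2/8)(6/7)(5/6)(4/5) = 0.047619; P(data | r = 8) = (1/9)(0/8) = 0.
Multiplying each by its prior: 1/14 · 0 = 0, 1/14 · 0.011905 = 0.00085034, 2/7 · 0.031746 = 0.0090703, 2/7 · 0.047619 = 0.013605, 2/7 · 0 = 0; these sum to 0.023526.
The posterior is then P(r = 1 | data) = 0, P(r = 3 | data) = 0.036145, P(r = 4 | data) = 0.38554, P(r = 6 | data) = 0.57831, P(r = 8 | data) = 0.
So P(red next | data) = Σ P(red next | H) P(H | data) = (0)(0.036145) + (1/4)(0.38554) + (3/4)(0.57831) = 0.53012.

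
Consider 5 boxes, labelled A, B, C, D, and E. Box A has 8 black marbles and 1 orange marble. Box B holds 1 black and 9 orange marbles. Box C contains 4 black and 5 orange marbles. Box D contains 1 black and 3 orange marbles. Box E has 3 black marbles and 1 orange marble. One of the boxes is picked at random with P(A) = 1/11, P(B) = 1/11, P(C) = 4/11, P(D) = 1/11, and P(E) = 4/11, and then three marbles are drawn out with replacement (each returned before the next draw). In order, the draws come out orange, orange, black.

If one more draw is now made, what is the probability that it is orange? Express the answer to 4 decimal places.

The likelihood of the observed sequence under each hypothesis: P(data | box A) = (1/9)(1/9)(8/9) = 0.010974; P(data | box B) = (9/10)(9/10)(1/10) = 0.081; P(data | box C) = (5/9)(5/9)(4/9) = 0.13717; P(data | box D) = (3/4)(3/4)(1/4) = 0.14062; P(data | box E) = (1/4)(1/4)(3/4) = 0.046875.
The prior-weighted likelihoods are 1/11 · 0.010974 = 0.00099763, 1/11 · 0.081 = 0.0073636, 4/11 · 0.13717 = 0.049882, 1/11 · 0.14062 = 0.012784, 4/11 · 0.046875 = 0.017045; with total 0.088072.
The posterior is then P(box A | data) = 0.011327, P(box B | data) = 0.083609, P(box C | data) = 0.56637, P(box D | data) = 0.14515, P(box E | data) = 0.19354.
Averaging over the posterior, P(orange next | data) = (1/9)(0.011327) + (9/10)(0.083609) + (5/9)(0.56637) + (3/4)(0.14515) + (1/4)(0.19354) = 0.54841.

0.5484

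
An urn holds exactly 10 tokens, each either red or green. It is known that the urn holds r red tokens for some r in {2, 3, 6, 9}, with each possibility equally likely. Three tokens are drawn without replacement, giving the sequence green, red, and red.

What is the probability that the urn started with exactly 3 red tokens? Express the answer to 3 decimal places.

0.168

For each hypothesis, P(data | H) works out to: P(data | r = 2) = (8/10)(2/9)(1/8) = 1/45; P(data | r = 3) = (7/10)(3/9)(2/8) = 7/120; P(data | r = 6) = (4/10)(6/9)(5/8) = 1/6; P(data | r = 9) = (1/10)(9/9)(8/8) = 1/10.
The prior-weighted likelihoods are 1/4 · 1/45 = 1/180, 1/4 · 7/120 = 7/480, 1/4 · 1/6 = 1/24, 1/4 · 1/10 = 1/40; summing to 25/288.
So P(r = 3 | data) = (7/480) / (25/288) = 21/125.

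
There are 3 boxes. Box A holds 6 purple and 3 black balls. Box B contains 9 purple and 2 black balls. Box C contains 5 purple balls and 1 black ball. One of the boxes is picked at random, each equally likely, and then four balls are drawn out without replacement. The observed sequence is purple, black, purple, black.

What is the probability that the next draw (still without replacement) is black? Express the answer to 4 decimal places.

0.1532

Compute the likelihood of the observed sequence for each case: P(data | box A) = (6/9)(3/8)(5/7)(2/6) = 0.059524; P(data | box B) = (9/11)(2/10)(8/9)(1/8) = 0.018182; P(data | box C) = (5/6)(1/5)(4/4)(0/3) = 0.
Multiplying each by its prior: 1/3 · 0.059524 = 0.019841, 1/3 · 0.018182 = 0.0060606, 1/3 · 0 = 0; with total 0.025902.
Normalising, the posterior is P(box A | data) = 0.76602, P(box B | data) = 0.23398, P(box C | data) = 0.
The predictive probability is P(black next | data) = (1/5)(0.76602) + (0)(0.23398) = 0.1532.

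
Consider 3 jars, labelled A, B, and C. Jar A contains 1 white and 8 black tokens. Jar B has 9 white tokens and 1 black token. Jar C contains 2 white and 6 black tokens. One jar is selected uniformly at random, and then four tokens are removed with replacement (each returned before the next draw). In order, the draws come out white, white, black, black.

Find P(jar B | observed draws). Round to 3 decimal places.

0.153

For each hypothesis, P(data | H) works out to: P(data | jar A) = (1/9)(1/9)(8/9)(8/9) = 0.0097546; P(data | jar B) = (9/10)(9/10)(1/10)(1/10) = 0.0081; P(data | jar C) = (2/8)(2/8)(6/8)(6/8) = 0.035156.
Weighting by the prior gives 1/3 · 0.0097546 = 0.0032515, 1/3 · 0.0081 = 0.0027, 1/3 · 0.035156 = 0.011719; with total 0.01767.
By Bayes' rule, P(jar B | data) = (0.0027) / (0.01767) = 0.1528.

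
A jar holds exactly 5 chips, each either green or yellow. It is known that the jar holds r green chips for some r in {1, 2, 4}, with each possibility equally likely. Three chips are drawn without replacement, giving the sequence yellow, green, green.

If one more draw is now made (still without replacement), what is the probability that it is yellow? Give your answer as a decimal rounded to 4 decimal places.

0.3333

Compute the likelihood of the observed sequence for each case: P(data | r = 1) = (4/5)(1/4)(0/3) = 0; P(data | r = 2) = (3/5)(2/4)(1/3) = 1/10; P(data | r = 4) = (1/5)(4/4)(3/3) = 1/5.
The prior-weighted likelihoods are 1/3 · 0 = 0, 1/3 · 1/10 = 1/30, 1/3 · 1/5 = 1/15; these sum to 1/10.
Dividing through by the total gives posterior P(r = 1 | data) = 0, P(r = 2 | data) = 1/3, P(r = 4 | data) = 2/3.
Averaging over the posterior, P(yellow next | data) = (1)(1/3) + (0)(2/3) = 1/3.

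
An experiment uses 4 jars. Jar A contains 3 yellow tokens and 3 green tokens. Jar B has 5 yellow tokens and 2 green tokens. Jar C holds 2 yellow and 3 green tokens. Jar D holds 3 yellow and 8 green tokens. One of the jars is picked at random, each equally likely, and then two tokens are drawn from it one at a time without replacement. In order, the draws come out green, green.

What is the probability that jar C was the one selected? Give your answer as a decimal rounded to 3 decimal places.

The likelihood of the observed sequence under each hypothesis: P(data | jar A) = (3/6)(2/5) = 0.2; P(data | jar B) = (2/7)(1/6) = 0.047619; P(data | jar C) = (3/5)(2/4) = 0.3; P(data | jar D) = (8/11)(7/10) = 0.50909.
Multiplying each by its prior: 1/4 · 0.2 = 0.05, 1/4 · 0.047619 = 0.011905, 1/4 · 0.3 = 0.075, 1/4 · 0.50909 = 0.12727; with total 0.26418.
Therefore the posterior P(jar C | data) = (0.075) / (0.26418) = 0.2839.

0.284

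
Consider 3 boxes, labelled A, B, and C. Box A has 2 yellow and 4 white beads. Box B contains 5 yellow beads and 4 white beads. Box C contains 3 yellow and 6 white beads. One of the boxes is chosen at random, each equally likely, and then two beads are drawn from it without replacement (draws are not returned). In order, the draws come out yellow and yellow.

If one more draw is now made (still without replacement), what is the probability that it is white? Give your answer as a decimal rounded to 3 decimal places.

0.694

Under each hypothesis, the probability of the observed sequence is: P(data | box A) = (2/6)(1/5) = 1/15; P(data | box B) = (5/9)(4/8) = 5/18; P(data | box C) = (3/9)(2/8) = 1/12.
Multiplying each by its prior: 1/3 · 1/15 = 1/45, 1/3 · 5/18 = 5/54, 1/3 · 1/12 = 1/36; with total 77/540.
The posterior is then P(box A | data) = 12/77, P(box B | data) = 50/77, P(box C | data) = 15/77.
Averaging over the posterior, P(white next | data) = (1)(12/77) + (4/7)(50/77) + (6/7)(15/77) = 34/49.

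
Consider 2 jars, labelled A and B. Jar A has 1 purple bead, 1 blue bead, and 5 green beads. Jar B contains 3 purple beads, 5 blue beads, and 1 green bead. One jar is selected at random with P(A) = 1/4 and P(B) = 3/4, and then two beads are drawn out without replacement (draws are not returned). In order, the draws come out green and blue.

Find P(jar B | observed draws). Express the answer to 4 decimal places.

0.6364

The likelihood of the observed sequence under each hypothesis: P(data | jar A) = (5/7)(1/6) = 5/42; P(data | jar B) = (1/9)(5/8) = 5/72.
The prior-weighted likelihoods are 1/4 · 5/42 = 5/168, 3/4 · 5/72 = 5/96; summing to 55/672.
So P(jar B | data) = (5/96) / (55/672) = 7/11.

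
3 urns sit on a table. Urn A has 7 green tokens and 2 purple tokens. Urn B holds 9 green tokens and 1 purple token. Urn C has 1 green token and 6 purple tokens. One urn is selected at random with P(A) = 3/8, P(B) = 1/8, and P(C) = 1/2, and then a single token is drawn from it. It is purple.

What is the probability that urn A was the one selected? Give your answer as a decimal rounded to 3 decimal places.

0.159

Compute the likelihood of this draw for each case: P(data | urn A) = (2/9) = 0.22222; P(data | urn B) = (1/10) = 0.1; P(data | urn C) = (6/7) = 0.85714.
Weighting by the prior gives 3/8 · 0.22222 = 0.083333, 1/8 · 0.1 = 0.0125, 1/2 · 0.85714 = 0.42857; with total 0.5244.
By Bayes' rule, P(urn A | data) = (0.083333) / (0.5244) = 0.15891.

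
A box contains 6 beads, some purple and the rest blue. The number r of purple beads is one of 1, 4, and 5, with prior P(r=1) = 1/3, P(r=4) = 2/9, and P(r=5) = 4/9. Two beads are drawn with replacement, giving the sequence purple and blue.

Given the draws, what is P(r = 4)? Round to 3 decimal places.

0.314

Under each hypothesis, the probability of the observed sequence is: P(data | r = 1) = (1/6)(5/6) = 5/36; P(data | r = 4) = (4/6)(2/6) = 2/9; P(data | r = 5) = (5/6)(1/6) = 5/36.
The prior-weighted likelihoods are 1/3 · 5/36 = 5/108, 2/9 · 2/9 = 4/81, 4/9 · 5/36 = 5/81; with total 17/108.
Hence P(r = 4 | data) = (4/81) / (17/108) = 16/51.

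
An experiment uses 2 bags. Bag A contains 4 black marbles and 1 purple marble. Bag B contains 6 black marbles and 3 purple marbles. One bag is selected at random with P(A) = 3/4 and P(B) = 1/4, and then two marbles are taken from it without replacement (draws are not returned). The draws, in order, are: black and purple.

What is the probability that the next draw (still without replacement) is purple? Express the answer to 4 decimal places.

0.0840

Compute the likelihood of the observed sequence for each case: P(data | bag A) = (4/5)(1/4) = 1/5; P(data | bag B) = (6/9)(3/8) = 1/4.
Multiplying each by its prior: 3/4 · 1/5 = 3/20, 1/4 · 1/4 = 1/16; these sum to 17/80.
Dividing through by the total gives posterior P(bag A | data) = 12/17, P(bag B | data) = 5/17.
So P(purple next | data) = Σ P(purple next | H) P(H | data) = (0)(12/17) + (2/7)(5/17) = 10/119.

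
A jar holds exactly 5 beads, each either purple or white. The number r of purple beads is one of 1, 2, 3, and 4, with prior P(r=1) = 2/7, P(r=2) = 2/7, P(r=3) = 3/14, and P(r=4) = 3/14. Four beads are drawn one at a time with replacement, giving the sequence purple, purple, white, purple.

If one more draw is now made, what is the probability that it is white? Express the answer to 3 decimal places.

Compute the likelihood of the observed sequence for each case: P(data | r = 1) = (1/5)(1/5)(4/5)(1/5) = 0.0064; P(data | r = 2) = (2/5)(2/5)(3/5)(2/5) = 0.0384; P(data | r = 3) = (3/5)(3/5)(2/5)(3/5) = 0.0864; P(data | r = 4) = (4/5)(4/5)(1/5)(4/5) = 0.1024.
Weighting by the prior gives 2/7 · 0.0064 = 0.0018286, 2/7 · 0.0384 = 0.010971, 3/14 · 0.0864 = 0.018514, 3/14 · 0.1024 = 0.021943; summing to 0.053257.
Normalising, the posterior is P(r = 1 | data) = 0.034335, P(r = 2 | data) = 0.20601, P(r = 3 | data) = 0.34764, P(r = 4 | data) = 0.41202.
Averaging over the posterior, P(white next | data) = (4/5)(0.034335) + (3/5)(0.20601) + (2/5)(0.34764) + (1/5)(0.41202) = 0.37253.

0.373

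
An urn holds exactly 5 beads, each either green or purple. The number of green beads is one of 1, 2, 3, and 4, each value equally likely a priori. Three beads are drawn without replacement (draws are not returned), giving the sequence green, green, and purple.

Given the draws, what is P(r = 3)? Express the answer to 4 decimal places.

Compute the likelihood of the observed sequence for each case: P(data | r = 1) = (1/5)(0/4) = 0; P(data | r = 2) = (2/5)(1/4)(3/3) = 1/10; P(data | r = 3) = (3/5)(2/4)(2/3) = 1/5; P(data | r = 4) = (4/5)(3/4)(1/3) = 1/5.
Multiplying each by its prior: 1/4 · 0 = 0, 1/4 · 1/10 = 1/40, 1/4 · 1/5 = 1/20, 1/4 · 1/5 = 1/20; these sum to 1/8.
By Bayes' rule, P(r = 3 | data) = (1/20) / (1/8) = 2/5.

0.4000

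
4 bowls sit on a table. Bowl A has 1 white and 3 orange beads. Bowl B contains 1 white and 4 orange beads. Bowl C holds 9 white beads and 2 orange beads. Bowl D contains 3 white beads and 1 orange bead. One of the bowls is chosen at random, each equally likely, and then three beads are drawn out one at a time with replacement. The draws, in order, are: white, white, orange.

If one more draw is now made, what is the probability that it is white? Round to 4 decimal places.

0.6541

For each hypothesis, P(data | H) works out to: P(data | bowl A) = (1/4)(1/4)(3/4) = 0.046875; P(data | bowl B) = (1/5)(1/5)(4/5) = 0.032; P(data | bowl C) = (9/11)(9/11)(2/11) = 0.12171; P(data | bowl D) = (3/4)(3/4)(1/4) = 0.14062.
Weighting by the prior gives 1/4 · 0.046875 = 0.011719, 1/4 · 0.032 = 0.008, 1/4 · 0.12171 = 0.030428, 1/4 · 0.14062 = 0.035156; summing to 0.085303.
Normalising, the posterior is P(bowl A | data) = 0.13738, P(bowl B | data) = 0.093783, P(bowl C | data) = 0.35671, P(bowl D | data) = 0.41213.
The predictive probability is P(white next | data) = (1/4)(0.13738) + (1/5)(0.093783) + (9/11)(0.35671) + (3/4)(0.41213) = 0.65405.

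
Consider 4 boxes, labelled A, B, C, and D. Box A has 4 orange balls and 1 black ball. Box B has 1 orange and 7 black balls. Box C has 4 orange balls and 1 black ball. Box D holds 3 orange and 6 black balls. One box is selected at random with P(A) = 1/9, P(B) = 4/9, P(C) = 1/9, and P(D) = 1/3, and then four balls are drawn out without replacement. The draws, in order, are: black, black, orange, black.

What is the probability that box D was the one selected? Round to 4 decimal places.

0.4167

The likelihood of the observed sequence under each hypothesis: P(data | box A) = (1/5)(0/4) = 0; P(data | box B) = (7/8)(6/7)(1/6)(5/5) = 1/8; P(data | box C) = (1/5)(0/4) = 0; P(data | box D) = (6/9)(5/8)(3/7)(4/6) = 5/42.
Weighting by the prior gives 1/9 · 0 = 0, 4/9 · 1/8 = 1/18, 1/9 · 0 = 0, 1/3 · 5/42 = 5/126; summing to 2/21.
So P(box D | data) = (5/126) / (2/21) = 5/12.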